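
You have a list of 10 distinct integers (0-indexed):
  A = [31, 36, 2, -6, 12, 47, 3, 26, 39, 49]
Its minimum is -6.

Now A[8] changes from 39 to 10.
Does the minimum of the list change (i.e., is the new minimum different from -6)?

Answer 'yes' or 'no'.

Answer: no

Derivation:
Old min = -6
Change: A[8] 39 -> 10
Changed element was NOT the min; min changes only if 10 < -6.
New min = -6; changed? no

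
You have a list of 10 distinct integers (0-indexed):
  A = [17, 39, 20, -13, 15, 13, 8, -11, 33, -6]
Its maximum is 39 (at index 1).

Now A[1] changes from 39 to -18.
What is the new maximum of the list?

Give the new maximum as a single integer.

Old max = 39 (at index 1)
Change: A[1] 39 -> -18
Changed element WAS the max -> may need rescan.
  Max of remaining elements: 33
  New max = max(-18, 33) = 33

Answer: 33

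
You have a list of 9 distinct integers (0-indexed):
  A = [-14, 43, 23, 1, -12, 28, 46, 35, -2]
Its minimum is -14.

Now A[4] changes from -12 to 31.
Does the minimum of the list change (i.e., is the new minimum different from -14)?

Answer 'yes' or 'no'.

Answer: no

Derivation:
Old min = -14
Change: A[4] -12 -> 31
Changed element was NOT the min; min changes only if 31 < -14.
New min = -14; changed? no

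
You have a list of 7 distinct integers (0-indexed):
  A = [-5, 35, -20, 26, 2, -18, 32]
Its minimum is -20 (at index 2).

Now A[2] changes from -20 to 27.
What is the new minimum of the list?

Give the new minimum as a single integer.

Answer: -18

Derivation:
Old min = -20 (at index 2)
Change: A[2] -20 -> 27
Changed element WAS the min. Need to check: is 27 still <= all others?
  Min of remaining elements: -18
  New min = min(27, -18) = -18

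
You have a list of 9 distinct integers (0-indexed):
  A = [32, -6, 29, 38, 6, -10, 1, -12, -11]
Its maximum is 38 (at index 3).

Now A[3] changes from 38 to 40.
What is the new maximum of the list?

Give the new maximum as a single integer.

Old max = 38 (at index 3)
Change: A[3] 38 -> 40
Changed element WAS the max -> may need rescan.
  Max of remaining elements: 32
  New max = max(40, 32) = 40

Answer: 40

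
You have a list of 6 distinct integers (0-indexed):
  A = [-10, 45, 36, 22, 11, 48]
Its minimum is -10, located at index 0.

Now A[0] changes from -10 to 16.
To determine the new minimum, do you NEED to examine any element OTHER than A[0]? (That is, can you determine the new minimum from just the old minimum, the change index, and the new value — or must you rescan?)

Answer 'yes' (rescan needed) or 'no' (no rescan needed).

Old min = -10 at index 0
Change at index 0: -10 -> 16
Index 0 WAS the min and new value 16 > old min -10. Must rescan other elements to find the new min.
Needs rescan: yes

Answer: yes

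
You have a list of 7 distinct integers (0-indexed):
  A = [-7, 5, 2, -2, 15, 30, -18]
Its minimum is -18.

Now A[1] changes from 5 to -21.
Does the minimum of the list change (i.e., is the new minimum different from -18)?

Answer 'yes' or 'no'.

Old min = -18
Change: A[1] 5 -> -21
Changed element was NOT the min; min changes only if -21 < -18.
New min = -21; changed? yes

Answer: yes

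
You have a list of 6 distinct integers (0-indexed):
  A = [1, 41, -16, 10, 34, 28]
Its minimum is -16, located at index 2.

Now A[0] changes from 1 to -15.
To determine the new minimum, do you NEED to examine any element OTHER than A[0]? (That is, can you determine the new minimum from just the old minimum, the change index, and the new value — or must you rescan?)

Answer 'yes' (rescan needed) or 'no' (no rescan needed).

Answer: no

Derivation:
Old min = -16 at index 2
Change at index 0: 1 -> -15
Index 0 was NOT the min. New min = min(-16, -15). No rescan of other elements needed.
Needs rescan: no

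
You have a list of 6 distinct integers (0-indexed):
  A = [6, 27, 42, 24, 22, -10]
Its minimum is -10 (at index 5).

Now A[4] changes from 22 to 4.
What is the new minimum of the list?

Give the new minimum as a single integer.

Old min = -10 (at index 5)
Change: A[4] 22 -> 4
Changed element was NOT the old min.
  New min = min(old_min, new_val) = min(-10, 4) = -10

Answer: -10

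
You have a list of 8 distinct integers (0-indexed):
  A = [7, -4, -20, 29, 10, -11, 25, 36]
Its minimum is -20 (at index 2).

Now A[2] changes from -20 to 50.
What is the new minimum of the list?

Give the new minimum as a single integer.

Answer: -11

Derivation:
Old min = -20 (at index 2)
Change: A[2] -20 -> 50
Changed element WAS the min. Need to check: is 50 still <= all others?
  Min of remaining elements: -11
  New min = min(50, -11) = -11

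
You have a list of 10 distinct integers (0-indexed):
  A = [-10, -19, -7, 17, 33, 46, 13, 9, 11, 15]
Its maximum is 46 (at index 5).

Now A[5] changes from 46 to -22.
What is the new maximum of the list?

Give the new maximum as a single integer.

Old max = 46 (at index 5)
Change: A[5] 46 -> -22
Changed element WAS the max -> may need rescan.
  Max of remaining elements: 33
  New max = max(-22, 33) = 33

Answer: 33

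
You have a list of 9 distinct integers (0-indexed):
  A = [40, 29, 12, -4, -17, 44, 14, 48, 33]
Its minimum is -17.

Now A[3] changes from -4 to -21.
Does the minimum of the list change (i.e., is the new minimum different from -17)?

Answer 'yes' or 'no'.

Old min = -17
Change: A[3] -4 -> -21
Changed element was NOT the min; min changes only if -21 < -17.
New min = -21; changed? yes

Answer: yes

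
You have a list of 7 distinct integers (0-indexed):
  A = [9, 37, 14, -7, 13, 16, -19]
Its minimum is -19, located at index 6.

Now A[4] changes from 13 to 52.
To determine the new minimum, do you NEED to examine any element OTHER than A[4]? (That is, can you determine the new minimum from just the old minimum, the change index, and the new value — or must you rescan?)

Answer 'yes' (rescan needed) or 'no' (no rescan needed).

Old min = -19 at index 6
Change at index 4: 13 -> 52
Index 4 was NOT the min. New min = min(-19, 52). No rescan of other elements needed.
Needs rescan: no

Answer: no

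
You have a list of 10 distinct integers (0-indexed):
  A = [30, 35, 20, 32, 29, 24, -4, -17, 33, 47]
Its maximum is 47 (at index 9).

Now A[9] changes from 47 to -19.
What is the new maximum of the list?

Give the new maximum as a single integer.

Answer: 35

Derivation:
Old max = 47 (at index 9)
Change: A[9] 47 -> -19
Changed element WAS the max -> may need rescan.
  Max of remaining elements: 35
  New max = max(-19, 35) = 35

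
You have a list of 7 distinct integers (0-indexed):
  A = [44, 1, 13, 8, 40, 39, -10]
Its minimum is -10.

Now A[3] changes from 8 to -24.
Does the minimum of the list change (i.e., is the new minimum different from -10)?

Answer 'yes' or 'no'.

Answer: yes

Derivation:
Old min = -10
Change: A[3] 8 -> -24
Changed element was NOT the min; min changes only if -24 < -10.
New min = -24; changed? yes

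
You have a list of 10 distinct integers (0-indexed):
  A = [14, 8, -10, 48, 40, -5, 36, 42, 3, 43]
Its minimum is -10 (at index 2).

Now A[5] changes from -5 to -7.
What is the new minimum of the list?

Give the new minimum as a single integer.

Answer: -10

Derivation:
Old min = -10 (at index 2)
Change: A[5] -5 -> -7
Changed element was NOT the old min.
  New min = min(old_min, new_val) = min(-10, -7) = -10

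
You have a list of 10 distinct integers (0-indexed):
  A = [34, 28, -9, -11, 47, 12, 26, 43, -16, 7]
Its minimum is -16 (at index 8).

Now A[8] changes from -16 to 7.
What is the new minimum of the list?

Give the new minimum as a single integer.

Old min = -16 (at index 8)
Change: A[8] -16 -> 7
Changed element WAS the min. Need to check: is 7 still <= all others?
  Min of remaining elements: -11
  New min = min(7, -11) = -11

Answer: -11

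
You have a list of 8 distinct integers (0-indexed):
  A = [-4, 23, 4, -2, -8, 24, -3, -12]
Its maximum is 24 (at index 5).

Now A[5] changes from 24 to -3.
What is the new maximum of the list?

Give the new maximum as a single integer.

Answer: 23

Derivation:
Old max = 24 (at index 5)
Change: A[5] 24 -> -3
Changed element WAS the max -> may need rescan.
  Max of remaining elements: 23
  New max = max(-3, 23) = 23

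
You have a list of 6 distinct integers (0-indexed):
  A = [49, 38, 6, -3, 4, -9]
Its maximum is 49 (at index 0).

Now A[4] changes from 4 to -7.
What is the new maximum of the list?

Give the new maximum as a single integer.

Answer: 49

Derivation:
Old max = 49 (at index 0)
Change: A[4] 4 -> -7
Changed element was NOT the old max.
  New max = max(old_max, new_val) = max(49, -7) = 49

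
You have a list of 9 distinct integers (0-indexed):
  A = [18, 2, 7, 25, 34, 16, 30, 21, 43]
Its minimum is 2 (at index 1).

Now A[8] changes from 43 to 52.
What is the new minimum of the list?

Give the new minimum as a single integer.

Old min = 2 (at index 1)
Change: A[8] 43 -> 52
Changed element was NOT the old min.
  New min = min(old_min, new_val) = min(2, 52) = 2

Answer: 2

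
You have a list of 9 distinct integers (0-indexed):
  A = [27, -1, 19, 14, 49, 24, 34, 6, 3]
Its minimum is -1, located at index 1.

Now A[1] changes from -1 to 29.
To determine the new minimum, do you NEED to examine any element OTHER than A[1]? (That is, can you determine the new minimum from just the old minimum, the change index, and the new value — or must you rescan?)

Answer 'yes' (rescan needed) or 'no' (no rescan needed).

Old min = -1 at index 1
Change at index 1: -1 -> 29
Index 1 WAS the min and new value 29 > old min -1. Must rescan other elements to find the new min.
Needs rescan: yes

Answer: yes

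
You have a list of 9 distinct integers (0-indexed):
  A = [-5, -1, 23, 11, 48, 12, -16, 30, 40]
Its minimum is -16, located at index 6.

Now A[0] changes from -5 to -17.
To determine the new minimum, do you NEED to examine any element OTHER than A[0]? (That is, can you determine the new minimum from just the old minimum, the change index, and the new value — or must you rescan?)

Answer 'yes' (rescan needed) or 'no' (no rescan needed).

Old min = -16 at index 6
Change at index 0: -5 -> -17
Index 0 was NOT the min. New min = min(-16, -17). No rescan of other elements needed.
Needs rescan: no

Answer: no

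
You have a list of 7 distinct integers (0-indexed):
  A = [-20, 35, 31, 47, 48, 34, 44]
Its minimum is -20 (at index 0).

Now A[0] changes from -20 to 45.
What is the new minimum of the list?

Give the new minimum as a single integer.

Answer: 31

Derivation:
Old min = -20 (at index 0)
Change: A[0] -20 -> 45
Changed element WAS the min. Need to check: is 45 still <= all others?
  Min of remaining elements: 31
  New min = min(45, 31) = 31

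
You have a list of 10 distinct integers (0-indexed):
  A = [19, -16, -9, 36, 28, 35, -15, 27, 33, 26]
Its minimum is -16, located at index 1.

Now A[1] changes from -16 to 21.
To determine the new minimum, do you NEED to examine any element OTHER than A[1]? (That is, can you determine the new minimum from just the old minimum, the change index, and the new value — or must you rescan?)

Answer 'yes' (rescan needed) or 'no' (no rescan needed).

Old min = -16 at index 1
Change at index 1: -16 -> 21
Index 1 WAS the min and new value 21 > old min -16. Must rescan other elements to find the new min.
Needs rescan: yes

Answer: yes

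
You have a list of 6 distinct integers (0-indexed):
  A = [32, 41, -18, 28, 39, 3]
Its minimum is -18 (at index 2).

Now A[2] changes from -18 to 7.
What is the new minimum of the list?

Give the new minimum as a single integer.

Answer: 3

Derivation:
Old min = -18 (at index 2)
Change: A[2] -18 -> 7
Changed element WAS the min. Need to check: is 7 still <= all others?
  Min of remaining elements: 3
  New min = min(7, 3) = 3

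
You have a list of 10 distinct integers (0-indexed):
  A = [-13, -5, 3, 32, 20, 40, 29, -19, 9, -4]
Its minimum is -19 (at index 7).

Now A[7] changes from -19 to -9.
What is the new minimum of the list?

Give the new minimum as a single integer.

Old min = -19 (at index 7)
Change: A[7] -19 -> -9
Changed element WAS the min. Need to check: is -9 still <= all others?
  Min of remaining elements: -13
  New min = min(-9, -13) = -13

Answer: -13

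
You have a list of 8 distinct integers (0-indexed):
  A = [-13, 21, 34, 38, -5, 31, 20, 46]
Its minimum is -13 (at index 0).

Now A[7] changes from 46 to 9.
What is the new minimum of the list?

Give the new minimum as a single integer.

Old min = -13 (at index 0)
Change: A[7] 46 -> 9
Changed element was NOT the old min.
  New min = min(old_min, new_val) = min(-13, 9) = -13

Answer: -13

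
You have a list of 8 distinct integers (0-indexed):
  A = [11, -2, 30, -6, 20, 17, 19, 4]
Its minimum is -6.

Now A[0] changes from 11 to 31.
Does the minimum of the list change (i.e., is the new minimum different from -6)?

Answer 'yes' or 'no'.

Old min = -6
Change: A[0] 11 -> 31
Changed element was NOT the min; min changes only if 31 < -6.
New min = -6; changed? no

Answer: no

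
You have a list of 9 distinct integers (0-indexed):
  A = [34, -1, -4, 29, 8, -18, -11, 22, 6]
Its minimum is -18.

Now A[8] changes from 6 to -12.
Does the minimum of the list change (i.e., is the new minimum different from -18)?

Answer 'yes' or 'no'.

Answer: no

Derivation:
Old min = -18
Change: A[8] 6 -> -12
Changed element was NOT the min; min changes only if -12 < -18.
New min = -18; changed? no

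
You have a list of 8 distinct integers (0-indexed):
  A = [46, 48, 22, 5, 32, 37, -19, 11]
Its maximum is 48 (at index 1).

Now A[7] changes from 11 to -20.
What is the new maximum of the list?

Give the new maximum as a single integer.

Answer: 48

Derivation:
Old max = 48 (at index 1)
Change: A[7] 11 -> -20
Changed element was NOT the old max.
  New max = max(old_max, new_val) = max(48, -20) = 48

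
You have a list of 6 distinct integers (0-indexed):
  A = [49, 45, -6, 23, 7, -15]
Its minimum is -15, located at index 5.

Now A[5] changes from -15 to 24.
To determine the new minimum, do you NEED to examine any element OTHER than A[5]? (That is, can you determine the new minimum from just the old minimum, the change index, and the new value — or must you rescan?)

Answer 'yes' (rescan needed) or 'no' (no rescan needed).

Answer: yes

Derivation:
Old min = -15 at index 5
Change at index 5: -15 -> 24
Index 5 WAS the min and new value 24 > old min -15. Must rescan other elements to find the new min.
Needs rescan: yes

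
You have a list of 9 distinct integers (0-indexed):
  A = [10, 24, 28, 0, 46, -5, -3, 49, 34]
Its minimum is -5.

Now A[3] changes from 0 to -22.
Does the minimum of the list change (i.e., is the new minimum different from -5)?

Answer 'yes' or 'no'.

Old min = -5
Change: A[3] 0 -> -22
Changed element was NOT the min; min changes only if -22 < -5.
New min = -22; changed? yes

Answer: yes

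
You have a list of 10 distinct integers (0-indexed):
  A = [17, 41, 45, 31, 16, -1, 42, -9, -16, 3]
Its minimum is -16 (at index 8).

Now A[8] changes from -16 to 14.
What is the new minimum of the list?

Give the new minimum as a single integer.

Old min = -16 (at index 8)
Change: A[8] -16 -> 14
Changed element WAS the min. Need to check: is 14 still <= all others?
  Min of remaining elements: -9
  New min = min(14, -9) = -9

Answer: -9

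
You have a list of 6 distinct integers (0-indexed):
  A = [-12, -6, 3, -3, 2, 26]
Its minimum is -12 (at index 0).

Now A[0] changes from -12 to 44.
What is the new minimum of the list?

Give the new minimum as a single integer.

Answer: -6

Derivation:
Old min = -12 (at index 0)
Change: A[0] -12 -> 44
Changed element WAS the min. Need to check: is 44 still <= all others?
  Min of remaining elements: -6
  New min = min(44, -6) = -6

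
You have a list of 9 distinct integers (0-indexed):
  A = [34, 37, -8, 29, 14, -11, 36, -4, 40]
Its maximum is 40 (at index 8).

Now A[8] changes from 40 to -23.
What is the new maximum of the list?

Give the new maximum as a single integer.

Old max = 40 (at index 8)
Change: A[8] 40 -> -23
Changed element WAS the max -> may need rescan.
  Max of remaining elements: 37
  New max = max(-23, 37) = 37

Answer: 37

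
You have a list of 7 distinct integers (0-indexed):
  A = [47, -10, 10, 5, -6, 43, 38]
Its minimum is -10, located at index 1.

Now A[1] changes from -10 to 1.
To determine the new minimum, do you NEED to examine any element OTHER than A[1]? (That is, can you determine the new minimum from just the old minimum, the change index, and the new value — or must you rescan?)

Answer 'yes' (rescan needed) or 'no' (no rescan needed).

Old min = -10 at index 1
Change at index 1: -10 -> 1
Index 1 WAS the min and new value 1 > old min -10. Must rescan other elements to find the new min.
Needs rescan: yes

Answer: yes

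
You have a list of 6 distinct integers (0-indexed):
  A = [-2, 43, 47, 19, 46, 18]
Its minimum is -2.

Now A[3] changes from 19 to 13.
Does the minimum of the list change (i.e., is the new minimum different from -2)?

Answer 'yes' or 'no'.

Old min = -2
Change: A[3] 19 -> 13
Changed element was NOT the min; min changes only if 13 < -2.
New min = -2; changed? no

Answer: no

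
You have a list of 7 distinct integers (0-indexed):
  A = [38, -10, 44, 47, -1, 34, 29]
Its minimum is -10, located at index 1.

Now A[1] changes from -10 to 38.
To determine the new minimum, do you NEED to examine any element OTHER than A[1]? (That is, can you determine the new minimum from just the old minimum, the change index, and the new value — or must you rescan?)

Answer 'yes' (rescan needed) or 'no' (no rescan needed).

Answer: yes

Derivation:
Old min = -10 at index 1
Change at index 1: -10 -> 38
Index 1 WAS the min and new value 38 > old min -10. Must rescan other elements to find the new min.
Needs rescan: yes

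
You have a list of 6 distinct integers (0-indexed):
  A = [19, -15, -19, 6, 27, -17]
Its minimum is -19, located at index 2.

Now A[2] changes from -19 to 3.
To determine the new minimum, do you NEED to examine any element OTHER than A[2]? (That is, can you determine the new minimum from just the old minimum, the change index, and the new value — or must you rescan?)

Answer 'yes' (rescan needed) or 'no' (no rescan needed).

Old min = -19 at index 2
Change at index 2: -19 -> 3
Index 2 WAS the min and new value 3 > old min -19. Must rescan other elements to find the new min.
Needs rescan: yes

Answer: yes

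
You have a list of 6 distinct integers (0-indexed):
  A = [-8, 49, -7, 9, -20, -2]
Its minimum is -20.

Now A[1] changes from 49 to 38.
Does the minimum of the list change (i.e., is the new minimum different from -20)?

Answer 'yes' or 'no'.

Old min = -20
Change: A[1] 49 -> 38
Changed element was NOT the min; min changes only if 38 < -20.
New min = -20; changed? no

Answer: no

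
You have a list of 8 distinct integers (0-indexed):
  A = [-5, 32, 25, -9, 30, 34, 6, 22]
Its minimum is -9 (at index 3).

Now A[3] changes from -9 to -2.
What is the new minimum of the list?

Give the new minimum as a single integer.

Old min = -9 (at index 3)
Change: A[3] -9 -> -2
Changed element WAS the min. Need to check: is -2 still <= all others?
  Min of remaining elements: -5
  New min = min(-2, -5) = -5

Answer: -5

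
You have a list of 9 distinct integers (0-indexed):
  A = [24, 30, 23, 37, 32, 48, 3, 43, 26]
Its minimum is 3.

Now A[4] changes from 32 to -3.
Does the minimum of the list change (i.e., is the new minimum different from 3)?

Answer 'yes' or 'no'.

Answer: yes

Derivation:
Old min = 3
Change: A[4] 32 -> -3
Changed element was NOT the min; min changes only if -3 < 3.
New min = -3; changed? yes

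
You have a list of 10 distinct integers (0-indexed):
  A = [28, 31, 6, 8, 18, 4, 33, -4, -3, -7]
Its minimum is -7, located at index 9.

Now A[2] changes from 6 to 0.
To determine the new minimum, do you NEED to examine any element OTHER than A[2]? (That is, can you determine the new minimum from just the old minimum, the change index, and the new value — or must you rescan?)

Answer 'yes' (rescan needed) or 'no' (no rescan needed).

Answer: no

Derivation:
Old min = -7 at index 9
Change at index 2: 6 -> 0
Index 2 was NOT the min. New min = min(-7, 0). No rescan of other elements needed.
Needs rescan: no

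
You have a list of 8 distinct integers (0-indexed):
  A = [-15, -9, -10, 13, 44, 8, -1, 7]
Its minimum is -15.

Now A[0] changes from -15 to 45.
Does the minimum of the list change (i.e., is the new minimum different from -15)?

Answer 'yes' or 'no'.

Answer: yes

Derivation:
Old min = -15
Change: A[0] -15 -> 45
Changed element was the min; new min must be rechecked.
New min = -10; changed? yes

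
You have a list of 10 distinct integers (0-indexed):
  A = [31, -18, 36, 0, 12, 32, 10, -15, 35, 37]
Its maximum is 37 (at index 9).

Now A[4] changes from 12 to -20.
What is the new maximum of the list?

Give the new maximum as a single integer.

Answer: 37

Derivation:
Old max = 37 (at index 9)
Change: A[4] 12 -> -20
Changed element was NOT the old max.
  New max = max(old_max, new_val) = max(37, -20) = 37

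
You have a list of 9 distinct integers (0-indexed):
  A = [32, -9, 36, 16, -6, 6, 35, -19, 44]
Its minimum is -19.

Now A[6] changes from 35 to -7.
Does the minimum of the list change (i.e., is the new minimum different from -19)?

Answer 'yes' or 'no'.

Answer: no

Derivation:
Old min = -19
Change: A[6] 35 -> -7
Changed element was NOT the min; min changes only if -7 < -19.
New min = -19; changed? no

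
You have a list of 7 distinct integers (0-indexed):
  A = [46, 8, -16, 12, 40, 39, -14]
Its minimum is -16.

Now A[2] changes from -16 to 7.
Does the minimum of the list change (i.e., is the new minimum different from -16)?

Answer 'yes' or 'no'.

Old min = -16
Change: A[2] -16 -> 7
Changed element was the min; new min must be rechecked.
New min = -14; changed? yes

Answer: yes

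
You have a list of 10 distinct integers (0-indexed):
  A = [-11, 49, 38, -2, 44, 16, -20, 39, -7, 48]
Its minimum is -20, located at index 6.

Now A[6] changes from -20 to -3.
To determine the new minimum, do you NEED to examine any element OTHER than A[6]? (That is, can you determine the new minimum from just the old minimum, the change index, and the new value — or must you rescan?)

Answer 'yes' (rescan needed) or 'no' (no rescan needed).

Old min = -20 at index 6
Change at index 6: -20 -> -3
Index 6 WAS the min and new value -3 > old min -20. Must rescan other elements to find the new min.
Needs rescan: yes

Answer: yes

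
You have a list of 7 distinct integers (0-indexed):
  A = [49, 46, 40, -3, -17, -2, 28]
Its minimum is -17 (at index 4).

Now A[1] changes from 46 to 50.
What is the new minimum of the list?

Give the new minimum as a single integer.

Old min = -17 (at index 4)
Change: A[1] 46 -> 50
Changed element was NOT the old min.
  New min = min(old_min, new_val) = min(-17, 50) = -17

Answer: -17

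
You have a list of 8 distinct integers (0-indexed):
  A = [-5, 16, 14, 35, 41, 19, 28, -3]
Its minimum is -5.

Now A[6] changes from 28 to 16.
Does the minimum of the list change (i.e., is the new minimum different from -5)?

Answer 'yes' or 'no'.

Old min = -5
Change: A[6] 28 -> 16
Changed element was NOT the min; min changes only if 16 < -5.
New min = -5; changed? no

Answer: no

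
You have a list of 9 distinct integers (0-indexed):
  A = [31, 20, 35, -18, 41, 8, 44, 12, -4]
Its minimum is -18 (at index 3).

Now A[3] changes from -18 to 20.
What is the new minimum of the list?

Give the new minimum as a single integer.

Old min = -18 (at index 3)
Change: A[3] -18 -> 20
Changed element WAS the min. Need to check: is 20 still <= all others?
  Min of remaining elements: -4
  New min = min(20, -4) = -4

Answer: -4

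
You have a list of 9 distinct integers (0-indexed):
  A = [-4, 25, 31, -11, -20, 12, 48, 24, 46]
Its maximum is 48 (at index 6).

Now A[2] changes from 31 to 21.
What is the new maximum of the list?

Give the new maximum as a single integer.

Old max = 48 (at index 6)
Change: A[2] 31 -> 21
Changed element was NOT the old max.
  New max = max(old_max, new_val) = max(48, 21) = 48

Answer: 48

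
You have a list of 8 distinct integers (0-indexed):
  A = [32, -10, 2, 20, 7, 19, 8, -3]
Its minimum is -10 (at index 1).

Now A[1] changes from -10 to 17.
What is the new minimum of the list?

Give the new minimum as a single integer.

Answer: -3

Derivation:
Old min = -10 (at index 1)
Change: A[1] -10 -> 17
Changed element WAS the min. Need to check: is 17 still <= all others?
  Min of remaining elements: -3
  New min = min(17, -3) = -3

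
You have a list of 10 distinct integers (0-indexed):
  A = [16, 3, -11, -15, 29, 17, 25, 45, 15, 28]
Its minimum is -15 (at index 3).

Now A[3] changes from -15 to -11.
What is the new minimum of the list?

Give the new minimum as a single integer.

Answer: -11

Derivation:
Old min = -15 (at index 3)
Change: A[3] -15 -> -11
Changed element WAS the min. Need to check: is -11 still <= all others?
  Min of remaining elements: -11
  New min = min(-11, -11) = -11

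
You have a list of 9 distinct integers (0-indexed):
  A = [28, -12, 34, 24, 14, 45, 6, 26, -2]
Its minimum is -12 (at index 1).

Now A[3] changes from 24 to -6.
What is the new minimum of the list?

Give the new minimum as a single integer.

Old min = -12 (at index 1)
Change: A[3] 24 -> -6
Changed element was NOT the old min.
  New min = min(old_min, new_val) = min(-12, -6) = -12

Answer: -12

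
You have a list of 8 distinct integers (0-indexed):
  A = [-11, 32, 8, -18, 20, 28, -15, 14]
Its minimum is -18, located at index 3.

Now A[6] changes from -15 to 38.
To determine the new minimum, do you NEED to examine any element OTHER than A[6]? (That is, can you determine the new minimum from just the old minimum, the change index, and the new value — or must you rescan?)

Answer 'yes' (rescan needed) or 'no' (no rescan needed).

Answer: no

Derivation:
Old min = -18 at index 3
Change at index 6: -15 -> 38
Index 6 was NOT the min. New min = min(-18, 38). No rescan of other elements needed.
Needs rescan: no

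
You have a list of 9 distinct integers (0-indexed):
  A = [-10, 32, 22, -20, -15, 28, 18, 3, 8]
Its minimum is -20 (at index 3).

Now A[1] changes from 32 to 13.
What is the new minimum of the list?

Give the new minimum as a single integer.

Old min = -20 (at index 3)
Change: A[1] 32 -> 13
Changed element was NOT the old min.
  New min = min(old_min, new_val) = min(-20, 13) = -20

Answer: -20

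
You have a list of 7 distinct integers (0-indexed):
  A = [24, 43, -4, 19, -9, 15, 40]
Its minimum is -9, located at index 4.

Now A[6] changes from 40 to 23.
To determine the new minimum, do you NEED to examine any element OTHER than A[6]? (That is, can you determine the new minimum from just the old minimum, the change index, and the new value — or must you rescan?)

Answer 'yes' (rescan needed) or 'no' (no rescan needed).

Old min = -9 at index 4
Change at index 6: 40 -> 23
Index 6 was NOT the min. New min = min(-9, 23). No rescan of other elements needed.
Needs rescan: no

Answer: no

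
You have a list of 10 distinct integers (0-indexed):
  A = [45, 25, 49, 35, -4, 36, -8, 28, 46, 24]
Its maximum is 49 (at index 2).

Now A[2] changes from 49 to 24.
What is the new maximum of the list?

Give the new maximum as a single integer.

Answer: 46

Derivation:
Old max = 49 (at index 2)
Change: A[2] 49 -> 24
Changed element WAS the max -> may need rescan.
  Max of remaining elements: 46
  New max = max(24, 46) = 46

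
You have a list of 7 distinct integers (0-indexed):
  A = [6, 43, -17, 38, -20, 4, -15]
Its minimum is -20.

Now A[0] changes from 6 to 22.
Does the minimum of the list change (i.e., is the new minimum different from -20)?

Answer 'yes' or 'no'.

Old min = -20
Change: A[0] 6 -> 22
Changed element was NOT the min; min changes only if 22 < -20.
New min = -20; changed? no

Answer: no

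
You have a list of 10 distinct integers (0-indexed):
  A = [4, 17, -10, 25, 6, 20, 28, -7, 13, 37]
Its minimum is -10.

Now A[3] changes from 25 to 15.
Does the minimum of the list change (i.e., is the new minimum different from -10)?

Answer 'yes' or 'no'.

Old min = -10
Change: A[3] 25 -> 15
Changed element was NOT the min; min changes only if 15 < -10.
New min = -10; changed? no

Answer: no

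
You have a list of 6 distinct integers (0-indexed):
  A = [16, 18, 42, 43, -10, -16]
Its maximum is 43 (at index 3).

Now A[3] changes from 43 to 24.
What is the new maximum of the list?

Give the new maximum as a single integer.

Old max = 43 (at index 3)
Change: A[3] 43 -> 24
Changed element WAS the max -> may need rescan.
  Max of remaining elements: 42
  New max = max(24, 42) = 42

Answer: 42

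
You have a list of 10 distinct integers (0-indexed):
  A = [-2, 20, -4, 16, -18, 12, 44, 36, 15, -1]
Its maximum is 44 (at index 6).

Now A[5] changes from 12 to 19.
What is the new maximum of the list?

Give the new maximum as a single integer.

Old max = 44 (at index 6)
Change: A[5] 12 -> 19
Changed element was NOT the old max.
  New max = max(old_max, new_val) = max(44, 19) = 44

Answer: 44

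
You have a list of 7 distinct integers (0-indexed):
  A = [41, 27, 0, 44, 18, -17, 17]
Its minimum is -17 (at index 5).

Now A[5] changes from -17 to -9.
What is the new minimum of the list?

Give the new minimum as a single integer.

Old min = -17 (at index 5)
Change: A[5] -17 -> -9
Changed element WAS the min. Need to check: is -9 still <= all others?
  Min of remaining elements: 0
  New min = min(-9, 0) = -9

Answer: -9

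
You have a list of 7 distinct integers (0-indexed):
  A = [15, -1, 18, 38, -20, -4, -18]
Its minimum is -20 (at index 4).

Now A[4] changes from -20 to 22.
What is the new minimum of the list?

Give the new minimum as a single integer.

Old min = -20 (at index 4)
Change: A[4] -20 -> 22
Changed element WAS the min. Need to check: is 22 still <= all others?
  Min of remaining elements: -18
  New min = min(22, -18) = -18

Answer: -18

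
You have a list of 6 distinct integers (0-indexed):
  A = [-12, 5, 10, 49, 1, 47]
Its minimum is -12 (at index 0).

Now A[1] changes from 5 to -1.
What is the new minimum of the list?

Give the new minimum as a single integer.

Answer: -12

Derivation:
Old min = -12 (at index 0)
Change: A[1] 5 -> -1
Changed element was NOT the old min.
  New min = min(old_min, new_val) = min(-12, -1) = -12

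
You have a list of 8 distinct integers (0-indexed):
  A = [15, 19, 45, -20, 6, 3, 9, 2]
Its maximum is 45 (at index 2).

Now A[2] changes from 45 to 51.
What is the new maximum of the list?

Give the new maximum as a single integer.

Answer: 51

Derivation:
Old max = 45 (at index 2)
Change: A[2] 45 -> 51
Changed element WAS the max -> may need rescan.
  Max of remaining elements: 19
  New max = max(51, 19) = 51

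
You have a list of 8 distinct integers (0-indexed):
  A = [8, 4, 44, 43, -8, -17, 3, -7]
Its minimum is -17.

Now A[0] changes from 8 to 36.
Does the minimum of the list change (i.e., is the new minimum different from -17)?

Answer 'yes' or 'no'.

Answer: no

Derivation:
Old min = -17
Change: A[0] 8 -> 36
Changed element was NOT the min; min changes only if 36 < -17.
New min = -17; changed? no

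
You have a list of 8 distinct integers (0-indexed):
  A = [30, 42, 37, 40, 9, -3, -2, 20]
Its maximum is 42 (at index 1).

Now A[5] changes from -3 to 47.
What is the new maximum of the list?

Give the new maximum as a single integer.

Answer: 47

Derivation:
Old max = 42 (at index 1)
Change: A[5] -3 -> 47
Changed element was NOT the old max.
  New max = max(old_max, new_val) = max(42, 47) = 47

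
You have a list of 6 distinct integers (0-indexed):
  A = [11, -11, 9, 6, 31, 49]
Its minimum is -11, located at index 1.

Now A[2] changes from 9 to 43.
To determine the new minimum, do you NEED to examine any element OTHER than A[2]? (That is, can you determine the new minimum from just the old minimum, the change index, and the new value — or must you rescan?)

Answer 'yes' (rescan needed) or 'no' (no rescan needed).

Answer: no

Derivation:
Old min = -11 at index 1
Change at index 2: 9 -> 43
Index 2 was NOT the min. New min = min(-11, 43). No rescan of other elements needed.
Needs rescan: no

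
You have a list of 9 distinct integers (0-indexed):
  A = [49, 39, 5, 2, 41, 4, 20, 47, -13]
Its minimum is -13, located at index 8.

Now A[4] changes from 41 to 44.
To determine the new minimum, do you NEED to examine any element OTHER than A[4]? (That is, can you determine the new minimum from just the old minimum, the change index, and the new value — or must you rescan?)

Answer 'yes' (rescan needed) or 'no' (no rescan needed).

Old min = -13 at index 8
Change at index 4: 41 -> 44
Index 4 was NOT the min. New min = min(-13, 44). No rescan of other elements needed.
Needs rescan: no

Answer: no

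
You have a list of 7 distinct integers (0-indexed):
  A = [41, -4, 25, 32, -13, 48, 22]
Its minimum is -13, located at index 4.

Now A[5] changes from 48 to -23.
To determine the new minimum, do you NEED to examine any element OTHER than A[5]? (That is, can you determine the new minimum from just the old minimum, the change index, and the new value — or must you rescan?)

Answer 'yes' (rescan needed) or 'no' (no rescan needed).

Old min = -13 at index 4
Change at index 5: 48 -> -23
Index 5 was NOT the min. New min = min(-13, -23). No rescan of other elements needed.
Needs rescan: no

Answer: no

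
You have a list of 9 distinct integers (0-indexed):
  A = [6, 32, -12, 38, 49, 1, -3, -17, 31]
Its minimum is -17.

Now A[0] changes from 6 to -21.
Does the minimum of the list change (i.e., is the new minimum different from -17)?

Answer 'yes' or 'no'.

Old min = -17
Change: A[0] 6 -> -21
Changed element was NOT the min; min changes only if -21 < -17.
New min = -21; changed? yes

Answer: yes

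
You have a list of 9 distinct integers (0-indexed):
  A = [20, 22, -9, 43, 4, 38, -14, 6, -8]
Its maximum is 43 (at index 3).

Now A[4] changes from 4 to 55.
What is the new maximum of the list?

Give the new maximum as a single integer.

Answer: 55

Derivation:
Old max = 43 (at index 3)
Change: A[4] 4 -> 55
Changed element was NOT the old max.
  New max = max(old_max, new_val) = max(43, 55) = 55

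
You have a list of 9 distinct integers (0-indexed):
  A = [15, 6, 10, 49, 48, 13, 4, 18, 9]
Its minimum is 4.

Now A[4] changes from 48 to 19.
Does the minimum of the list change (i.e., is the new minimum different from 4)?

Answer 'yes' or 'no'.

Answer: no

Derivation:
Old min = 4
Change: A[4] 48 -> 19
Changed element was NOT the min; min changes only if 19 < 4.
New min = 4; changed? no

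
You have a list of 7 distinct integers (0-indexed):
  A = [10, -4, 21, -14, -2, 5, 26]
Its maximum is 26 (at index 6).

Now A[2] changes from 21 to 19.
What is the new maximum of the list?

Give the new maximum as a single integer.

Answer: 26

Derivation:
Old max = 26 (at index 6)
Change: A[2] 21 -> 19
Changed element was NOT the old max.
  New max = max(old_max, new_val) = max(26, 19) = 26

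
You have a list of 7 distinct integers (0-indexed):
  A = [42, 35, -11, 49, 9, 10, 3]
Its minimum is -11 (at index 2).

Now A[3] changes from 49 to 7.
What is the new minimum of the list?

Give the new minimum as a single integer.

Old min = -11 (at index 2)
Change: A[3] 49 -> 7
Changed element was NOT the old min.
  New min = min(old_min, new_val) = min(-11, 7) = -11

Answer: -11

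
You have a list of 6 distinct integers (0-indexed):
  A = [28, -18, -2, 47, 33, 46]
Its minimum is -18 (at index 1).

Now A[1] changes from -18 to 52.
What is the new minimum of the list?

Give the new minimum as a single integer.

Answer: -2

Derivation:
Old min = -18 (at index 1)
Change: A[1] -18 -> 52
Changed element WAS the min. Need to check: is 52 still <= all others?
  Min of remaining elements: -2
  New min = min(52, -2) = -2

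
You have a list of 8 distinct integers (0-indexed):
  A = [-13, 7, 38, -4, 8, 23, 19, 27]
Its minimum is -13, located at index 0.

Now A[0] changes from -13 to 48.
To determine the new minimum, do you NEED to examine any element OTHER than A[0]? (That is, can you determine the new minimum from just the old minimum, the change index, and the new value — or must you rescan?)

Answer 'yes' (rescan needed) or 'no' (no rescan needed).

Old min = -13 at index 0
Change at index 0: -13 -> 48
Index 0 WAS the min and new value 48 > old min -13. Must rescan other elements to find the new min.
Needs rescan: yes

Answer: yes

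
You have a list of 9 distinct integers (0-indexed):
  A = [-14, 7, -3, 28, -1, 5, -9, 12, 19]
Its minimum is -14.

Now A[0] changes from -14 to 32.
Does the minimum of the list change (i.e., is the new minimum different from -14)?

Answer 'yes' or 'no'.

Answer: yes

Derivation:
Old min = -14
Change: A[0] -14 -> 32
Changed element was the min; new min must be rechecked.
New min = -9; changed? yes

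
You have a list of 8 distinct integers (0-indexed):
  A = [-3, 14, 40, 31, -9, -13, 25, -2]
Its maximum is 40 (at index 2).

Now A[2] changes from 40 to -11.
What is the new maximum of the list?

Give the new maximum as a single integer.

Answer: 31

Derivation:
Old max = 40 (at index 2)
Change: A[2] 40 -> -11
Changed element WAS the max -> may need rescan.
  Max of remaining elements: 31
  New max = max(-11, 31) = 31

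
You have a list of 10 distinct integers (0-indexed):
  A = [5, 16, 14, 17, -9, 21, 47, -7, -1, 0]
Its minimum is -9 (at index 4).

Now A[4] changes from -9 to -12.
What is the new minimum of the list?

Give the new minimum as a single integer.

Old min = -9 (at index 4)
Change: A[4] -9 -> -12
Changed element WAS the min. Need to check: is -12 still <= all others?
  Min of remaining elements: -7
  New min = min(-12, -7) = -12

Answer: -12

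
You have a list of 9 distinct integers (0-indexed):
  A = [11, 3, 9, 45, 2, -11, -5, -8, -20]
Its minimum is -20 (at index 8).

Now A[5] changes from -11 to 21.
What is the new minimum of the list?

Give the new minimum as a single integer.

Answer: -20

Derivation:
Old min = -20 (at index 8)
Change: A[5] -11 -> 21
Changed element was NOT the old min.
  New min = min(old_min, new_val) = min(-20, 21) = -20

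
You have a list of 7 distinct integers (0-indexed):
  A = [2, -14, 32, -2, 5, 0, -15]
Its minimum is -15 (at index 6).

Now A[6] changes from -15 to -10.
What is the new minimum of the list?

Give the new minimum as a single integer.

Answer: -14

Derivation:
Old min = -15 (at index 6)
Change: A[6] -15 -> -10
Changed element WAS the min. Need to check: is -10 still <= all others?
  Min of remaining elements: -14
  New min = min(-10, -14) = -14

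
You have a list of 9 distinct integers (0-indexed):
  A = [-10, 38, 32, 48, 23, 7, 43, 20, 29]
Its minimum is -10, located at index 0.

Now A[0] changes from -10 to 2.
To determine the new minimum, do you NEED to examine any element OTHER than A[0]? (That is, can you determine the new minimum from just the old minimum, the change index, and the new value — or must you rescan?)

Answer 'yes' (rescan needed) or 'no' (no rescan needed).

Answer: yes

Derivation:
Old min = -10 at index 0
Change at index 0: -10 -> 2
Index 0 WAS the min and new value 2 > old min -10. Must rescan other elements to find the new min.
Needs rescan: yes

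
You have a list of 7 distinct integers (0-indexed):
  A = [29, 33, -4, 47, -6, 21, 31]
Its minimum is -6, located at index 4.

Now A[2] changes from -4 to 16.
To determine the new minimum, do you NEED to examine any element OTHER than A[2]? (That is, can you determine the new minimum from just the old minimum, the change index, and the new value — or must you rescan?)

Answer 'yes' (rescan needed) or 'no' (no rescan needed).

Old min = -6 at index 4
Change at index 2: -4 -> 16
Index 2 was NOT the min. New min = min(-6, 16). No rescan of other elements needed.
Needs rescan: no

Answer: no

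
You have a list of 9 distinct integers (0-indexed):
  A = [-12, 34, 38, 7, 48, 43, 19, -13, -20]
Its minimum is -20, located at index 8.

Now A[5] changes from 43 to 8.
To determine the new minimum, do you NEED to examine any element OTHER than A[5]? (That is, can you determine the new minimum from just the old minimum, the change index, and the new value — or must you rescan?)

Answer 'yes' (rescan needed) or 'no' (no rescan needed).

Answer: no

Derivation:
Old min = -20 at index 8
Change at index 5: 43 -> 8
Index 5 was NOT the min. New min = min(-20, 8). No rescan of other elements needed.
Needs rescan: no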